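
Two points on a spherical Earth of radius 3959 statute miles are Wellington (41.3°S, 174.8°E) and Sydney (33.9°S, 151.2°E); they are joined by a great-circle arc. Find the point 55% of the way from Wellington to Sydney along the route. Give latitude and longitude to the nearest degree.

≈ 38°S, 161°E

Write both endpoints as unit vectors p₁, p₂ with components (cos φ cos λ, cos φ sin λ, sin φ).
The central angle between the endpoints is δ = arccos(p₁·p₂) ≈ 0.350 rad (20.0°).
Interpolate at f = 0.55 with slerp weights a = sin((1−f)δ)/sin δ ≈ 0.457, b = sin(fδ)/sin δ ≈ 0.558.
p = a·p₁ + b·p₂ ≈ (-0.748, 0.254, -0.613); φ = arcsin(p_z) ≈ -37.81°, λ = atan2(p_y, p_x) ≈ 161.23°.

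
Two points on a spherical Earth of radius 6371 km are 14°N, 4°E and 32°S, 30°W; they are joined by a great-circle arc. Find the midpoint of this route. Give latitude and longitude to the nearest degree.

≈ 9°S, 12°W

The haversine formula gives a central angle δ ≈ 0.984 rad (56.4°) between the endpoints.
Interpolate at f = 1/2 with slerp weights a = sin((1−f)δ)/sin δ ≈ 0.567, b = sin(fδ)/sin δ ≈ 0.567.
p = a·p₁ + b·p₂ ≈ (0.966, -0.202, -0.163); φ = arcsin(p_z) ≈ -9.40°, λ = atan2(p_y, p_x) ≈ -11.82°.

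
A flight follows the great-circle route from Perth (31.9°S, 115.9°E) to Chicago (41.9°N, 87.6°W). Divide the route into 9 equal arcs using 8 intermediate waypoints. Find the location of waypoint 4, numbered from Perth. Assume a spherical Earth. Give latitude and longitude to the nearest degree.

Convert each endpoint to a unit vector on the sphere (x = cos φ cos λ, y = cos φ sin λ, z = sin φ).
The central angle between the endpoints is δ = arccos(p₁·p₂) ≈ 2.772 rad (158.8°).
Interpolate at f = 4/9 with slerp weights a = sin((1−f)δ)/sin δ ≈ 2.765, b = sin(fδ)/sin δ ≈ 2.609.
p = a·p₁ + b·p₂ ≈ (-0.944, 0.171, 0.281); φ = arcsin(p_z) ≈ 16.34°, λ = atan2(p_y, p_x) ≈ 169.71°.

≈ 16°N, 170°E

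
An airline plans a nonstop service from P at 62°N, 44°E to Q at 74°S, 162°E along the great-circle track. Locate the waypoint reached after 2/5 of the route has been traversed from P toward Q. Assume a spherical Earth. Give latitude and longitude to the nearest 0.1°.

≈ 4.3°N, 75.3°E

Write both endpoints as unit vectors p₁, p₂ with components (cos φ cos λ, cos φ sin λ, sin φ).
The central angle between the endpoints is δ = arccos(p₁·p₂) ≈ 2.713 rad (155.4°).
Interpolate at f = 2/5 with slerp weights a = sin((1−f)δ)/sin δ ≈ 2.402, b = sin(fδ)/sin δ ≈ 2.127.
p = a·p₁ + b·p₂ ≈ (0.253, 0.964, 0.076); φ = arcsin(p_z) ≈ 4.33°, λ = atan2(p_y, p_x) ≈ 75.28°.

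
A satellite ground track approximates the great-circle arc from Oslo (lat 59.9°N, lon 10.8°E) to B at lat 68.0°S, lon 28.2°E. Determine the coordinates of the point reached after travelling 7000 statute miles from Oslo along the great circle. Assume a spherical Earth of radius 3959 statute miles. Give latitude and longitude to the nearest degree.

Write both endpoints as unit vectors p₁, p₂ with components (cos φ cos λ, cos φ sin λ, sin φ).
The central angle between the endpoints is δ = arccos(p₁·p₂) ≈ 2.243 rad (128.5°). The total great-circle distance is δ·R ≈ 2.243 × 3959 ≈ 8881 mi, so the target fraction is f = 7000/8881 ≈ 0.788.
Interpolate at f ≈ 0.788 with slerp weights a = sin((1−f)δ)/sin δ ≈ 0.585, b = sin(fδ)/sin δ ≈ 1.253.
p = a·p₁ + b·p₂ ≈ (0.702, 0.277, -0.656); φ = arcsin(p_z) ≈ -41.02°, λ = atan2(p_y, p_x) ≈ 21.53°.

≈ lat 41°S, lon 22°E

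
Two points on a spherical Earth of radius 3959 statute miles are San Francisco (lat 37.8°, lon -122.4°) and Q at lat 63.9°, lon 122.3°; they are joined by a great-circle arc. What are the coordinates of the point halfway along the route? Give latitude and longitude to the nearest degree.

Convert each endpoint to a unit vector on the sphere (x = cos φ cos λ, y = cos φ sin λ, z = sin φ).
The central angle between the endpoints is δ = arccos(p₁·p₂) ≈ 1.157 rad (66.3°).
Interpolate at f = 1/2 with slerp weights a = sin((1−f)δ)/sin δ ≈ 0.597, b = sin(fδ)/sin δ ≈ 0.597.
p = a·p₁ + b·p₂ ≈ (-0.393, -0.176, 0.902); φ = arcsin(p_z) ≈ 64.47°, λ = atan2(p_y, p_x) ≈ -155.85°.

≈ lat 64°, lon -156°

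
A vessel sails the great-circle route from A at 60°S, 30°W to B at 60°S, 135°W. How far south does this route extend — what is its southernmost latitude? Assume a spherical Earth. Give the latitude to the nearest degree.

≈ 71°S

The great circle lies in the plane with unit normal n̂ = (p₁ × p₂)/|p₁ × p₂|.
Here n̂_z ≈ -0.332; the vertex latitude is φ_max = arccos|n̂_z| ≈ 70.6°.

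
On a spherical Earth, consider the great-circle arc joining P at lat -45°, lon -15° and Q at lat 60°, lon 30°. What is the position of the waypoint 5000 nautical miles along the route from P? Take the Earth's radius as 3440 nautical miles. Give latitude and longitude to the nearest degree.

≈ lat 35°, lon 12°

Convert each endpoint to a unit vector on the sphere (x = cos φ cos λ, y = cos φ sin λ, z = sin φ).
The central angle between the endpoints is δ = arccos(p₁·p₂) ≈ 1.942 rad (111.2°). The total great-circle distance is δ·R ≈ 1.942 × 3440 ≈ 6679 nmi, so the target fraction is f = 5000/6679 ≈ 0.749.
Interpolate at f ≈ 0.749 with slerp weights a = sin((1−f)δ)/sin δ ≈ 0.503, b = sin(fδ)/sin δ ≈ 1.066.
p = a·p₁ + b·p₂ ≈ (0.805, 0.174, 0.567); φ = arcsin(p_z) ≈ 34.54°, λ = atan2(p_y, p_x) ≈ 12.22°.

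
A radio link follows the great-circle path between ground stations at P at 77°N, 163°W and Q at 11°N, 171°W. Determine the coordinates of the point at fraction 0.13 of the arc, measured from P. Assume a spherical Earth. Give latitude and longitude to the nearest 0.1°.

≈ 68.5°N, 166.5°W

Convert each endpoint to a unit vector on the sphere (x = cos φ cos λ, y = cos φ sin λ, z = sin φ).
The central angle between the endpoints is δ = arccos(p₁·p₂) ≈ 1.154 rad (66.1°).
Interpolate at f = 0.13 with slerp weights a = sin((1−f)δ)/sin δ ≈ 0.923, b = sin(fδ)/sin δ ≈ 0.163.
p = a·p₁ + b·p₂ ≈ (-0.357, -0.086, 0.930); φ = arcsin(p_z) ≈ 68.46°, λ = atan2(p_y, p_x) ≈ -166.49°.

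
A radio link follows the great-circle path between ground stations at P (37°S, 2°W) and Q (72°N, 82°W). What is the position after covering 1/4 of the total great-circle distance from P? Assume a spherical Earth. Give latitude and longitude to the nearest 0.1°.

≈ (8.1°S, 12.6°W)

Write both endpoints as unit vectors p₁, p₂ with components (cos φ cos λ, cos φ sin λ, sin φ).
The central angle between the endpoints is δ = arccos(p₁·p₂) ≈ 2.129 rad (122.0°).
Interpolate at f = 1/4 with slerp weights a = sin((1−f)δ)/sin δ ≈ 1.178, b = sin(fδ)/sin δ ≈ 0.598.
p = a·p₁ + b·p₂ ≈ (0.966, -0.216, -0.140); φ = arcsin(p_z) ≈ -8.07°, λ = atan2(p_y, p_x) ≈ -12.59°.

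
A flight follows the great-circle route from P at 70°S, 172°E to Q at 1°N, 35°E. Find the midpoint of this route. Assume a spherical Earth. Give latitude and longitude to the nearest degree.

≈ 50°S, 52°E

The haversine formula gives a central angle δ ≈ 1.841 rad (105.5°) between the endpoints.
Interpolate at f = 1/2 with slerp weights a = sin((1−f)δ)/sin δ ≈ 0.826, b = sin(fδ)/sin δ ≈ 0.826.
p = a·p₁ + b·p₂ ≈ (0.397, 0.513, -0.761); φ = arcsin(p_z) ≈ -49.59°, λ = atan2(p_y, p_x) ≈ 52.28°.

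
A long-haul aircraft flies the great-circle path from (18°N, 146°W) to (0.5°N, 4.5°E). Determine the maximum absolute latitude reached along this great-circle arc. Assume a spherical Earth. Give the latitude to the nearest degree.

≈ 34°N

The great circle lies in the plane with unit normal n̂ = (p₁ × p₂)/|p₁ × p₂|.
Here n̂_z ≈ +0.829; the vertex latitude is φ_max = arccos|n̂_z| ≈ 34.0°.
Check via Clairaut: cos φ_max = |cos φ₁| · sin C = cos(18.0°)·sin(60.6°) ≈ 0.829, again giving ≈ 34.0°.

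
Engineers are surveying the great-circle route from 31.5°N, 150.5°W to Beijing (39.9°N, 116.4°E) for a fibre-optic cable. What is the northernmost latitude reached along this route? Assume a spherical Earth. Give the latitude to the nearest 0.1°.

≈ 46.8°N

The great circle lies in the plane with unit normal n̂ = (p₁ × p₂)/|p₁ × p₂|.
Here n̂_z ≈ -0.685; the vertex latitude is φ_max = arccos|n̂_z| ≈ 46.8°.
Check via Clairaut: cos φ_max = |cos φ₁| · sin C = cos(31.5°)·sin(53.4°) ≈ 0.685, again giving ≈ 46.8°.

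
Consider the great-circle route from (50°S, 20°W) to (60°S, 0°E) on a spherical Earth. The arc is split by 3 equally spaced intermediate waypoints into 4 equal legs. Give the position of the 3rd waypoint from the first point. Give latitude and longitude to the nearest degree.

Write both endpoints as unit vectors p₁, p₂ with components (cos φ cos λ, cos φ sin λ, sin φ).
The central angle between the endpoints is δ = arccos(p₁·p₂) ≈ 0.264 rad (15.1°).
Interpolate at f = 3/4 with slerp weights a = sin((1−f)δ)/sin δ ≈ 0.253, b = sin(fδ)/sin δ ≈ 0.754.
p = a·p₁ + b·p₂ ≈ (0.530, -0.056, -0.846); φ = arcsin(p_z) ≈ -57.83°, λ = atan2(p_y, p_x) ≈ -5.99°.

≈ (58°S, 6°W)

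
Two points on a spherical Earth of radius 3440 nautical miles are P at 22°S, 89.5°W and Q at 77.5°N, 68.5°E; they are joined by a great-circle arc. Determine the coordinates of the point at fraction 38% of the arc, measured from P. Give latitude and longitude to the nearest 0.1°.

Write both endpoints as unit vectors p₁, p₂ with components (cos φ cos λ, cos φ sin λ, sin φ).
The central angle between the endpoints is δ = arccos(p₁·p₂) ≈ 2.155 rad (123.5°).
Interpolate at f = 0.38 with slerp weights a = sin((1−f)δ)/sin δ ≈ 1.166, b = sin(fδ)/sin δ ≈ 0.876.
p = a·p₁ + b·p₂ ≈ (0.079, -0.905, 0.418); φ = arcsin(p_z) ≈ 24.72°, λ = atan2(p_y, p_x) ≈ -85.02°.

≈ 24.7°N, 85.0°W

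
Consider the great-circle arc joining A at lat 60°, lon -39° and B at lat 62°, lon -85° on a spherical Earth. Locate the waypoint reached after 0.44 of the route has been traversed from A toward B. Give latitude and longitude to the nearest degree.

From cos δ = sin φ₁ sin φ₂ + cos φ₁ cos φ₂ cos Δλ, the central angle is δ ≈ 0.383 rad (21.9°).
Interpolate at f = 0.44 with slerp weights a = sin((1−f)δ)/sin δ ≈ 0.570, b = sin(fδ)/sin δ ≈ 0.449.
p = a·p₁ + b·p₂ ≈ (0.240, -0.389, 0.889); φ = arcsin(p_z) ≈ 62.81°, λ = atan2(p_y, p_x) ≈ -58.37°.

≈ lat 63°, lon -58°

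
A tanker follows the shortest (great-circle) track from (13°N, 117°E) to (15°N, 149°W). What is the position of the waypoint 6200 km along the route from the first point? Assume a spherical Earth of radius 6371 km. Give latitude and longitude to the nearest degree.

Convert each endpoint to a unit vector on the sphere (x = cos φ cos λ, y = cos φ sin λ, z = sin φ).
The central angle between the endpoints is δ = arccos(p₁·p₂) ≈ 1.578 rad (90.4°). The total great-circle distance is δ·R ≈ 1.578 × 6371 ≈ 10055 km, so the target fraction is f = 6200/10055 ≈ 0.617.
Interpolate at f ≈ 0.617 with slerp weights a = sin((1−f)δ)/sin δ ≈ 0.569, b = sin(fδ)/sin δ ≈ 0.827.
p = a·p₁ + b·p₂ ≈ (-0.936, 0.083, 0.342); φ = arcsin(p_z) ≈ 19.99°, λ = atan2(p_y, p_x) ≈ 174.96°.

≈ (20°N, 175°E)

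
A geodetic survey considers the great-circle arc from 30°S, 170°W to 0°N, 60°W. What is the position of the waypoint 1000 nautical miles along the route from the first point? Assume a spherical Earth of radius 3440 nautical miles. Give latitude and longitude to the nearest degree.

Write both endpoints as unit vectors p₁, p₂ with components (cos φ cos λ, cos φ sin λ, sin φ).
The central angle between the endpoints is δ = arccos(p₁·p₂) ≈ 1.872 rad (107.2°). The total great-circle distance is δ·R ≈ 1.872 × 3440 ≈ 6438 nmi, so the target fraction is f = 1000/6438 ≈ 0.155.
Interpolate at f ≈ 0.155 with slerp weights a = sin((1−f)δ)/sin δ ≈ 1.047, b = sin(fδ)/sin δ ≈ 0.300.
p = a·p₁ + b·p₂ ≈ (-0.743, -0.417, -0.523); φ = arcsin(p_z) ≈ -31.56°, λ = atan2(p_y, p_x) ≈ -150.67°.

≈ 32°S, 151°W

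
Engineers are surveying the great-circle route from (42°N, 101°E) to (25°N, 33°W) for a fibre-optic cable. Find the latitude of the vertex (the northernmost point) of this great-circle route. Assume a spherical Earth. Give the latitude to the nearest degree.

≈ 60°N

The great circle lies in the plane with unit normal n̂ = (p₁ × p₂)/|p₁ × p₂|.
Here n̂_z ≈ -0.493; the vertex latitude is φ_max = arccos|n̂_z| ≈ 60.5°.
Check via Clairaut: cos φ_max = |cos φ₁| · sin C = cos(42.0°)·sin(41.6°) ≈ 0.493, again giving ≈ 60.5°.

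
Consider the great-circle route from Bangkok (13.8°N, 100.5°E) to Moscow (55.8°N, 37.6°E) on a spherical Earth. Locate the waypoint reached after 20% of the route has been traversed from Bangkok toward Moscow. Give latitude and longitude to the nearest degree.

≈ 24°N, 93°E

Convert each endpoint to a unit vector on the sphere (x = cos φ cos λ, y = cos φ sin λ, z = sin φ).
The central angle between the endpoints is δ = arccos(p₁·p₂) ≈ 1.109 rad (63.5°).
Interpolate at f = 0.20 with slerp weights a = sin((1−f)δ)/sin δ ≈ 0.866, b = sin(fδ)/sin δ ≈ 0.246.
p = a·p₁ + b·p₂ ≈ (-0.044, 0.911, 0.410); φ = arcsin(p_z) ≈ 24.19°, λ = atan2(p_y, p_x) ≈ 92.75°.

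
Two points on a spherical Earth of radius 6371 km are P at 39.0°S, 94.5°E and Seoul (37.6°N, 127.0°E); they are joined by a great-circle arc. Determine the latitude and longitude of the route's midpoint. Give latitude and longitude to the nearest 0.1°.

Convert each endpoint to a unit vector on the sphere (x = cos φ cos λ, y = cos φ sin λ, z = sin φ).
The central angle between the endpoints is δ = arccos(p₁·p₂) ≈ 1.435 rad (82.2°).
Interpolate at f = 1/2 with slerp weights a = sin((1−f)δ)/sin δ ≈ 0.664, b = sin(fδ)/sin δ ≈ 0.664.
p = a·p₁ + b·p₂ ≈ (-0.357, 0.934, -0.013); φ = arcsin(p_z) ≈ -0.73°, λ = atan2(p_y, p_x) ≈ 110.91°.

≈ 0.7°S, 110.9°E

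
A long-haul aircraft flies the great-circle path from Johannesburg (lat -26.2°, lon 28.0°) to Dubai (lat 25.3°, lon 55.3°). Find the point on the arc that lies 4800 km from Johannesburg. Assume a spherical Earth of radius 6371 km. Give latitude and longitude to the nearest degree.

≈ lat 12°, lon 48°

Convert each endpoint to a unit vector on the sphere (x = cos φ cos λ, y = cos φ sin λ, z = sin φ).
The central angle between the endpoints is δ = arccos(p₁·p₂) ≈ 1.010 rad (57.8°). The total great-circle distance is δ·R ≈ 1.010 × 6371 ≈ 6432 km, so the target fraction is f = 4800/6432 ≈ 0.746.
Interpolate at f ≈ 0.746 with slerp weights a = sin((1−f)δ)/sin δ ≈ 0.299, b = sin(fδ)/sin δ ≈ 0.808.
p = a·p₁ + b·p₂ ≈ (0.653, 0.727, 0.213); φ = arcsin(p_z) ≈ 12.31°, λ = atan2(p_y, p_x) ≈ 48.06°.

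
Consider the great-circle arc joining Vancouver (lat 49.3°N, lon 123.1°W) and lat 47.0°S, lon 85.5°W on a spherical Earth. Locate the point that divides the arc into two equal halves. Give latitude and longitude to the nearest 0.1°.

≈ lat 1.2°N, lon 103.9°W

Write both endpoints as unit vectors p₁, p₂ with components (cos φ cos λ, cos φ sin λ, sin φ).
The central angle between the endpoints is δ = arccos(p₁·p₂) ≈ 1.774 rad (101.7°).
Interpolate at f = 1/2 with slerp weights a = sin((1−f)δ)/sin δ ≈ 0.792, b = sin(fδ)/sin δ ≈ 0.792.
p = a·p₁ + b·p₂ ≈ (-0.240, -0.971, 0.021); φ = arcsin(p_z) ≈ 1.21°, λ = atan2(p_y, p_x) ≈ -103.86°.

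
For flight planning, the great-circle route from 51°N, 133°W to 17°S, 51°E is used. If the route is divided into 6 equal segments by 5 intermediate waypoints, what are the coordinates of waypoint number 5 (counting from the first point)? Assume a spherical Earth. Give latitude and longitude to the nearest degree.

Convert each endpoint to a unit vector on the sphere (x = cos φ cos λ, y = cos φ sin λ, z = sin φ).
The central angle between the endpoints is δ = arccos(p₁·p₂) ≈ 2.546 rad (145.9°).
Interpolate at f = 5/6 with slerp weights a = sin((1−f)δ)/sin δ ≈ 0.733, b = sin(fδ)/sin δ ≈ 1.518.
p = a·p₁ + b·p₂ ≈ (0.599, 0.791, 0.126); φ = arcsin(p_z) ≈ 7.24°, λ = atan2(p_y, p_x) ≈ 52.86°.

≈ 7°N, 53°E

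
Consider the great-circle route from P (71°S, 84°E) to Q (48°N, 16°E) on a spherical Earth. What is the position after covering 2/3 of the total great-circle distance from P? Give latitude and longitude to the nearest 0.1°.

≈ (7.2°N, 31.3°E)

Write both endpoints as unit vectors p₁, p₂ with components (cos φ cos λ, cos φ sin λ, sin φ).
The central angle between the endpoints is δ = arccos(p₁·p₂) ≈ 2.241 rad (128.4°).
Interpolate at f = 2/3 with slerp weights a = sin((1−f)δ)/sin δ ≈ 0.867, b = sin(fδ)/sin δ ≈ 1.272.
p = a·p₁ + b·p₂ ≈ (0.848, 0.515, 0.126); φ = arcsin(p_z) ≈ 7.22°, λ = atan2(p_y, p_x) ≈ 31.29°.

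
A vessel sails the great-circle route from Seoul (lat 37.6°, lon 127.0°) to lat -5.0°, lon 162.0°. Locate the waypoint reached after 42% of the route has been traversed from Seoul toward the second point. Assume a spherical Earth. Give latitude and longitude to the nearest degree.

From cos δ = sin φ₁ sin φ₂ + cos φ₁ cos φ₂ cos Δλ, the central angle is δ ≈ 0.936 rad (53.6°).
Interpolate at f = 0.42 with slerp weights a = sin((1−f)δ)/sin δ ≈ 0.642, b = sin(fδ)/sin δ ≈ 0.476.
p = a·p₁ + b·p₂ ≈ (-0.757, 0.552, 0.350); φ = arcsin(p_z) ≈ 20.49°, λ = atan2(p_y, p_x) ≈ 143.87°.

≈ lat 20°, lon 144°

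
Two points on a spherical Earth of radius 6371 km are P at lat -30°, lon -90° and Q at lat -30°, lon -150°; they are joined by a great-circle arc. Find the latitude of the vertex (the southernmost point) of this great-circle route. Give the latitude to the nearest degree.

≈ -34°

The great circle lies in the plane with unit normal n̂ = (p₁ × p₂)/|p₁ × p₂|.
Here n̂_z ≈ -0.832; the vertex latitude is φ_max = arccos|n̂_z| ≈ 33.7°.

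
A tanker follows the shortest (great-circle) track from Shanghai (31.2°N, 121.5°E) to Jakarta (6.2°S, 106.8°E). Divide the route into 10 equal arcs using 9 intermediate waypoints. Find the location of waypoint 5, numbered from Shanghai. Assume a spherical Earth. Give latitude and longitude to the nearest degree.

≈ 13°N, 114°E

Write both endpoints as unit vectors p₁, p₂ with components (cos φ cos λ, cos φ sin λ, sin φ).
The central angle between the endpoints is δ = arccos(p₁·p₂) ≈ 0.697 rad (40.0°).
Interpolate at f = 5/10 with slerp weights a = sin((1−f)δ)/sin δ ≈ 0.532, b = sin(fδ)/sin δ ≈ 0.532.
p = a·p₁ + b·p₂ ≈ (-0.391, 0.894, 0.218); φ = arcsin(p_z) ≈ 12.60°, λ = atan2(p_y, p_x) ≈ 113.60°.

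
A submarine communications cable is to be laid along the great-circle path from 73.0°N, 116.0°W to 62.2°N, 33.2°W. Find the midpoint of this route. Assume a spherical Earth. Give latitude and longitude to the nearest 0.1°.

≈ 72.5°N, 63.2°W

The haversine formula gives a central angle δ ≈ 0.530 rad (30.3°) between the endpoints.
Interpolate at f = 1/2 with slerp weights a = sin((1−f)δ)/sin δ ≈ 0.518, b = sin(fδ)/sin δ ≈ 0.518.
p = a·p₁ + b·p₂ ≈ (0.136, -0.268, 0.954); φ = arcsin(p_z) ≈ 72.49°, λ = atan2(p_y, p_x) ≈ -63.17°.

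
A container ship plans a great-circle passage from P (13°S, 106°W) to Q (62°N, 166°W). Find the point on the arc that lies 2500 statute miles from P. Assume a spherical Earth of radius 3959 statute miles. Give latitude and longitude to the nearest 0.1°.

The haversine formula gives a central angle δ ≈ 1.541 rad (88.3°) between the endpoints. The total great-circle distance is δ·R ≈ 1.541 × 3959 ≈ 6100 mi, so the target fraction is f = 2500/6100 ≈ 0.410.
Interpolate at f ≈ 0.410 with slerp weights a = sin((1−f)δ)/sin δ ≈ 0.789, b = sin(fδ)/sin δ ≈ 0.591.
p = a·p₁ + b·p₂ ≈ (-0.481, -0.806, 0.344); φ = arcsin(p_z) ≈ 20.11°, λ = atan2(p_y, p_x) ≈ -120.82°.

≈ (20.1°N, 120.8°W)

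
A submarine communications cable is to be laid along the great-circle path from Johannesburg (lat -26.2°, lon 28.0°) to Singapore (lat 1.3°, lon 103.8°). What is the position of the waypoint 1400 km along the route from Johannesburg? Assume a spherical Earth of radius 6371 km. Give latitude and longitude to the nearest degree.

From cos δ = sin φ₁ sin φ₂ + cos φ₁ cos φ₂ cos Δλ, the central angle is δ ≈ 1.359 rad (77.9°). The total great-circle distance is δ·R ≈ 1.359 × 6371 ≈ 8659 km, so the target fraction is f = 1400/8659 ≈ 0.162.
Interpolate at f ≈ 0.162 with slerp weights a = sin((1−f)δ)/sin δ ≈ 0.929, b = sin(fδ)/sin δ ≈ 0.223.
p = a·p₁ + b·p₂ ≈ (0.683, 0.608, -0.405); φ = arcsin(p_z) ≈ -23.90°, λ = atan2(p_y, p_x) ≈ 41.67°.

≈ lat -24°, lon 42°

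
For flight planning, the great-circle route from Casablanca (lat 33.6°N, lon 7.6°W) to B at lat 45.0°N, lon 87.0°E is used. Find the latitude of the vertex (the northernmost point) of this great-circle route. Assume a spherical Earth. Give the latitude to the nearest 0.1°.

The great circle lies in the plane with unit normal n̂ = (p₁ × p₂)/|p₁ × p₂|.
Here n̂_z ≈ +0.625; the vertex latitude is φ_max = arccos|n̂_z| ≈ 51.3°.
Check via Clairaut: cos φ_max = |cos φ₁| · sin C = cos(33.6°)·sin(48.6°) ≈ 0.625, again giving ≈ 51.3°.

≈ 51.3°N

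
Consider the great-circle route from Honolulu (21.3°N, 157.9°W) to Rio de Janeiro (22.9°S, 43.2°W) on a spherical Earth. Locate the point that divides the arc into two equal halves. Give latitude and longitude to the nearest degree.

Convert each endpoint to a unit vector on the sphere (x = cos φ cos λ, y = cos φ sin λ, z = sin φ).
The central angle between the endpoints is δ = arccos(p₁·p₂) ≈ 2.094 rad (120.0°).
Interpolate at f = 1/2 with slerp weights a = sin((1−f)δ)/sin δ ≈ 1.000, b = sin(fδ)/sin δ ≈ 1.000.
p = a·p₁ + b·p₂ ≈ (-0.192, -0.981, -0.026); φ = arcsin(p_z) ≈ -1.48°, λ = atan2(p_y, p_x) ≈ -101.06°.

≈ 1°S, 101°W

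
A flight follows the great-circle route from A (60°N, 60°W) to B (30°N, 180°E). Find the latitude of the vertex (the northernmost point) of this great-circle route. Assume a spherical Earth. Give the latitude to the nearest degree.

The great circle lies in the plane with unit normal n̂ = (p₁ × p₂)/|p₁ × p₂|.
Here n̂_z ≈ -0.384; the vertex latitude is φ_max = arccos|n̂_z| ≈ 67.4°.

≈ 67°N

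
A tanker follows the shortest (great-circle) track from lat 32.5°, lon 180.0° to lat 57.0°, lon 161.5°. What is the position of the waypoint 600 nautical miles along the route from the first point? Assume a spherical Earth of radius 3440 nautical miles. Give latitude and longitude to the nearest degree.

≈ lat 42°, lon 175°

Convert each endpoint to a unit vector on the sphere (x = cos φ cos λ, y = cos φ sin λ, z = sin φ).
The central angle between the endpoints is δ = arccos(p₁·p₂) ≈ 0.482 rad (27.6°). The total great-circle distance is δ·R ≈ 0.482 × 3440 ≈ 1657 nmi, so the target fraction is f = 600/1657 ≈ 0.362.
Interpolate at f ≈ 0.362 with slerp weights a = sin((1−f)δ)/sin δ ≈ 0.653, b = sin(fδ)/sin δ ≈ 0.375.
p = a·p₁ + b·p₂ ≈ (-0.744, 0.065, 0.665); φ = arcsin(p_z) ≈ 41.68°, λ = atan2(p_y, p_x) ≈ 175.03°.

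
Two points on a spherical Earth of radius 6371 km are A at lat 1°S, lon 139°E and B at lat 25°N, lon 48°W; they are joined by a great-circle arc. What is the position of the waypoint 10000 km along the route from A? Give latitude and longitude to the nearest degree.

≈ lat 75°N, lon 135°W

Convert each endpoint to a unit vector on the sphere (x = cos φ cos λ, y = cos φ sin λ, z = sin φ).
The central angle between the endpoints is δ = arccos(p₁·p₂) ≈ 2.706 rad (155.1°). The total great-circle distance is δ·R ≈ 2.706 × 6371 ≈ 17243 km, so the target fraction is f = 10000/17243 ≈ 0.580.
Interpolate at f ≈ 0.580 with slerp weights a = sin((1−f)δ)/sin δ ≈ 2.152, b = sin(fδ)/sin δ ≈ 2.372.
p = a·p₁ + b·p₂ ≈ (-0.185, -0.186, 0.965); φ = arcsin(p_z) ≈ 74.77°, λ = atan2(p_y, p_x) ≈ -134.94°.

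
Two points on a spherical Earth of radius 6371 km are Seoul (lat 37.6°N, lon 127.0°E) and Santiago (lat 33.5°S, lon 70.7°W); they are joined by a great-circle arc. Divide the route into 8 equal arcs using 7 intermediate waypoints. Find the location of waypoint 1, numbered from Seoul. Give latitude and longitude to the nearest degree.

≈ lat 38°N, lon 153°E

Write both endpoints as unit vectors p₁, p₂ with components (cos φ cos λ, cos φ sin λ, sin φ).
The central angle between the endpoints is δ = arccos(p₁·p₂) ≈ 2.881 rad (165.1°).
Interpolate at f = 1/8 with slerp weights a = sin((1−f)δ)/sin δ ≈ 2.256, b = sin(fδ)/sin δ ≈ 1.366.
p = a·p₁ + b·p₂ ≈ (-0.699, 0.352, 0.622); φ = arcsin(p_z) ≈ 38.49°, λ = atan2(p_y, p_x) ≈ 153.26°.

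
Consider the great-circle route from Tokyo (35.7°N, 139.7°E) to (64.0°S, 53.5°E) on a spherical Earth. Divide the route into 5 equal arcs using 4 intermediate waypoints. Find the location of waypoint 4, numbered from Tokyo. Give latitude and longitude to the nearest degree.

≈ (49°S, 89°E)

The haversine formula gives a central angle δ ≈ 2.095 rad (120.1°) between the endpoints.
Interpolate at f = 4/5 with slerp weights a = sin((1−f)δ)/sin δ ≈ 0.470, b = sin(fδ)/sin δ ≈ 1.149.
p = a·p₁ + b·p₂ ≈ (0.008, 0.652, -0.758); φ = arcsin(p_z) ≈ -49.32°, λ = atan2(p_y, p_x) ≈ 89.26°.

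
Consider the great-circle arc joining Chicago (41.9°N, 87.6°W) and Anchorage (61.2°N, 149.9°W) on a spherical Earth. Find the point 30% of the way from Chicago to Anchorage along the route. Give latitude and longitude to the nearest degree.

≈ 51°N, 100°W

Write both endpoints as unit vectors p₁, p₂ with components (cos φ cos λ, cos φ sin λ, sin φ).
The central angle between the endpoints is δ = arccos(p₁·p₂) ≈ 0.720 rad (41.2°).
Interpolate at f = 0.30 with slerp weights a = sin((1−f)δ)/sin δ ≈ 0.732, b = sin(fδ)/sin δ ≈ 0.325.
p = a·p₁ + b·p₂ ≈ (-0.113, -0.623, 0.774); φ = arcsin(p_z) ≈ 50.71°, λ = atan2(p_y, p_x) ≈ -100.25°.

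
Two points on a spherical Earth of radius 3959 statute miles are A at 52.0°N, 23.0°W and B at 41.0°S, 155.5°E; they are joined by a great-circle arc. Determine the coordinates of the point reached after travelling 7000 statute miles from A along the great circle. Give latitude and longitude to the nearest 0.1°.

≈ 26.5°N, 150.5°E

Convert each endpoint to a unit vector on the sphere (x = cos φ cos λ, y = cos φ sin λ, z = sin φ).
The central angle between the endpoints is δ = arccos(p₁·p₂) ≈ 2.949 rad (169.0°). The total great-circle distance is δ·R ≈ 2.949 × 3959 ≈ 11674 mi, so the target fraction is f = 7000/11674 ≈ 0.600.
Interpolate at f ≈ 0.600 with slerp weights a = sin((1−f)δ)/sin δ ≈ 4.826, b = sin(fδ)/sin δ ≈ 5.117.
p = a·p₁ + b·p₂ ≈ (-0.779, 0.441, 0.446); φ = arcsin(p_z) ≈ 26.49°, λ = atan2(p_y, p_x) ≈ 150.51°.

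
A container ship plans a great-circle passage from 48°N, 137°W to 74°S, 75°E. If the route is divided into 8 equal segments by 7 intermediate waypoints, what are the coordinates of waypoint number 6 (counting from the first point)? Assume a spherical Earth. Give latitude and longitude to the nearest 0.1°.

≈ 61.4°S, 171.8°W

The haversine formula gives a central angle δ ≈ 2.628 rad (150.5°) between the endpoints.
Interpolate at f = 6/8 with slerp weights a = sin((1−f)δ)/sin δ ≈ 1.242, b = sin(fδ)/sin δ ≈ 1.873.
p = a·p₁ + b·p₂ ≈ (-0.474, -0.068, -0.878); φ = arcsin(p_z) ≈ -61.38°, λ = atan2(p_y, p_x) ≈ -171.84°.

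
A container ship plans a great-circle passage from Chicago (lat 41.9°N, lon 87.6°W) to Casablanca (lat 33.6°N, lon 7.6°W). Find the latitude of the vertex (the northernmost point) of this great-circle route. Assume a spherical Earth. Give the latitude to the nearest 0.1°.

≈ 46.0°N

The great circle lies in the plane with unit normal n̂ = (p₁ × p₂)/|p₁ × p₂|.
Here n̂_z ≈ +0.695; the vertex latitude is φ_max = arccos|n̂_z| ≈ 46.0°.
Check via Clairaut: cos φ_max = |cos φ₁| · sin C = cos(41.9°)·sin(69.0°) ≈ 0.695, again giving ≈ 46.0°.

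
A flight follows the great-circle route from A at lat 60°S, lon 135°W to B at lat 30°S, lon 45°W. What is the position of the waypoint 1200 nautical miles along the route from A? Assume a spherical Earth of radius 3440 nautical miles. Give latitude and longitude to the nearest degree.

≈ lat 59°S, lon 95°W

The haversine formula gives a central angle δ ≈ 1.123 rad (64.3°) between the endpoints. The total great-circle distance is δ·R ≈ 1.123 × 3440 ≈ 3863 nmi, so the target fraction is f = 1200/3863 ≈ 0.311.
Interpolate at f ≈ 0.311 with slerp weights a = sin((1−f)δ)/sin δ ≈ 0.776, b = sin(fδ)/sin δ ≈ 0.379.
p = a·p₁ + b·p₂ ≈ (-0.042, -0.506, -0.861); φ = arcsin(p_z) ≈ -59.46°, λ = atan2(p_y, p_x) ≈ -94.74°.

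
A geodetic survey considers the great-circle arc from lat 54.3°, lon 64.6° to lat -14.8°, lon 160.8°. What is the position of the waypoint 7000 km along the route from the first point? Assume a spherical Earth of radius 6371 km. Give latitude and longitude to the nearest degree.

Convert each endpoint to a unit vector on the sphere (x = cos φ cos λ, y = cos φ sin λ, z = sin φ).
The central angle between the endpoints is δ = arccos(p₁·p₂) ≈ 1.843 rad (105.6°). The total great-circle distance is δ·R ≈ 1.843 × 6371 ≈ 11739 km, so the target fraction is f = 7000/11739 ≈ 0.596.
Interpolate at f ≈ 0.596 with slerp weights a = sin((1−f)δ)/sin δ ≈ 0.703, b = sin(fδ)/sin δ ≈ 0.925.
p = a·p₁ + b·p₂ ≈ (-0.668, 0.664, 0.335); φ = arcsin(p_z) ≈ 19.55°, λ = atan2(p_y, p_x) ≈ 135.16°.

≈ lat 20°, lon 135°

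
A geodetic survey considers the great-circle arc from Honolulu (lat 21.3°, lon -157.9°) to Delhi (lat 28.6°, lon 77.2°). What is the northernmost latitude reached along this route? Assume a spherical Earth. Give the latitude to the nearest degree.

≈ 45°

The great circle lies in the plane with unit normal n̂ = (p₁ × p₂)/|p₁ × p₂|.
Here n̂_z ≈ -0.702; the vertex latitude is φ_max = arccos|n̂_z| ≈ 45.4°.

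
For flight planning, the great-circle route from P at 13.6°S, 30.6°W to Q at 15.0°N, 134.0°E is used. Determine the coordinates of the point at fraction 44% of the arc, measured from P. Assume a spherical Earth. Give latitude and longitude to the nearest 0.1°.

≈ 2.7°N, 40.8°E

Convert each endpoint to a unit vector on the sphere (x = cos φ cos λ, y = cos φ sin λ, z = sin φ).
The central angle between the endpoints is δ = arccos(p₁·p₂) ≈ 2.880 rad (165.0°).
Interpolate at f = 0.44 with slerp weights a = sin((1−f)δ)/sin δ ≈ 3.864, b = sin(fδ)/sin δ ≈ 3.691.
p = a·p₁ + b·p₂ ≈ (0.756, 0.653, 0.047); φ = arcsin(p_z) ≈ 2.67°, λ = atan2(p_y, p_x) ≈ 40.79°.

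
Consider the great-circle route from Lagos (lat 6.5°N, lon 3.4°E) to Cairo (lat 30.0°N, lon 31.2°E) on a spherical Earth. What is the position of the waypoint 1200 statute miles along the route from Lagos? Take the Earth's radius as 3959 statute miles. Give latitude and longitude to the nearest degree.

The haversine formula gives a central angle δ ≈ 0.613 rad (35.1°) between the endpoints. The total great-circle distance is δ·R ≈ 0.613 × 3959 ≈ 2428 mi, so the target fraction is f = 1200/2428 ≈ 0.494.
Interpolate at f ≈ 0.494 with slerp weights a = sin((1−f)δ)/sin δ ≈ 0.530, b = sin(fδ)/sin δ ≈ 0.519.
p = a·p₁ + b·p₂ ≈ (0.910, 0.264, 0.319); φ = arcsin(p_z) ≈ 18.62°, λ = atan2(p_y, p_x) ≈ 16.17°.

≈ lat 19°N, lon 16°E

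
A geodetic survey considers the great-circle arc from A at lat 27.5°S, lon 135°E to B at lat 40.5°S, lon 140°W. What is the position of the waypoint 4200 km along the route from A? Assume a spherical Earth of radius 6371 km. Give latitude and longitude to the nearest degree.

From cos δ = sin φ₁ sin φ₂ + cos φ₁ cos φ₂ cos Δλ, the central angle is δ ≈ 1.204 rad (69.0°). The total great-circle distance is δ·R ≈ 1.204 × 6371 ≈ 7670 km, so the target fraction is f = 4200/7670 ≈ 0.548.
Interpolate at f ≈ 0.548 with slerp weights a = sin((1−f)δ)/sin δ ≈ 0.555, b = sin(fδ)/sin δ ≈ 0.656.
p = a·p₁ + b·p₂ ≈ (-0.730, 0.027, -0.682); φ = arcsin(p_z) ≈ -43.04°, λ = atan2(p_y, p_x) ≈ 177.85°.

≈ lat 43°S, lon 178°E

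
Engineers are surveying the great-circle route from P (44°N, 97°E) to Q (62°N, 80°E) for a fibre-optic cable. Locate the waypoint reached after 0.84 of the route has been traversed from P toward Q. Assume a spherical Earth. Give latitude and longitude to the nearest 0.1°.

≈ (59.3°N, 83.9°E)

Write both endpoints as unit vectors p₁, p₂ with components (cos φ cos λ, cos φ sin λ, sin φ).
The central angle between the endpoints is δ = arccos(p₁·p₂) ≈ 0.359 rad (20.6°).
Interpolate at f = 0.84 with slerp weights a = sin((1−f)δ)/sin δ ≈ 0.163, b = sin(fδ)/sin δ ≈ 0.845.
p = a·p₁ + b·p₂ ≈ (0.055, 0.508, 0.860); φ = arcsin(p_z) ≈ 59.31°, λ = atan2(p_y, p_x) ≈ 83.86°.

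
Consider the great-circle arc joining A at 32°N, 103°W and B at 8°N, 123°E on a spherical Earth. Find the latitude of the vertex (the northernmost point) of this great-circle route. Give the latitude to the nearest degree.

The great circle lies in the plane with unit normal n̂ = (p₁ × p₂)/|p₁ × p₂|.
Here n̂_z ≈ -0.702; the vertex latitude is φ_max = arccos|n̂_z| ≈ 45.4°.

≈ 45°N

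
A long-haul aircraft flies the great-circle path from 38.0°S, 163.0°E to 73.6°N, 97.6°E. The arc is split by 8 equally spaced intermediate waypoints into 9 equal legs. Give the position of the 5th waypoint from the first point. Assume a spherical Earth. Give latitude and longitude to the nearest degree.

≈ 26°N, 145°E

From cos δ = sin φ₁ sin φ₂ + cos φ₁ cos φ₂ cos Δλ, the central angle is δ ≈ 2.092 rad (119.9°).
Interpolate at f = 5/9 with slerp weights a = sin((1−f)δ)/sin δ ≈ 0.924, b = sin(fδ)/sin δ ≈ 1.058.
p = a·p₁ + b·p₂ ≈ (-0.736, 0.509, 0.446); φ = arcsin(p_z) ≈ 26.50°, λ = atan2(p_y, p_x) ≈ 145.33°.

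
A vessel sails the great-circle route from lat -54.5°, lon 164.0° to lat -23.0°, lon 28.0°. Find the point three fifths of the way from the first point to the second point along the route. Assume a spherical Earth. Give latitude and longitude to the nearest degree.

≈ lat -55°, lon 54°

From cos δ = sin φ₁ sin φ₂ + cos φ₁ cos φ₂ cos Δλ, the central angle is δ ≈ 1.637 rad (93.8°).
Interpolate at f = 3/5 with slerp weights a = sin((1−f)δ)/sin δ ≈ 0.610, b = sin(fδ)/sin δ ≈ 0.834.
p = a·p₁ + b·p₂ ≈ (0.337, 0.458, -0.823); φ = arcsin(p_z) ≈ -55.36°, λ = atan2(p_y, p_x) ≈ 53.67°.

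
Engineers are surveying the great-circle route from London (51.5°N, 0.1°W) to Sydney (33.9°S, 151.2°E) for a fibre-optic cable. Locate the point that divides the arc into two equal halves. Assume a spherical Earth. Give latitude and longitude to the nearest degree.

Write both endpoints as unit vectors p₁, p₂ with components (cos φ cos λ, cos φ sin λ, sin φ).
The central angle between the endpoints is δ = arccos(p₁·p₂) ≈ 2.668 rad (152.8°).
Interpolate at f = 1/2 with slerp weights a = sin((1−f)δ)/sin δ ≈ 2.129, b = sin(fδ)/sin δ ≈ 2.129.
p = a·p₁ + b·p₂ ≈ (-0.223, 0.849, 0.479); φ = arcsin(p_z) ≈ 28.61°, λ = atan2(p_y, p_x) ≈ 104.73°.

≈ 29°N, 105°E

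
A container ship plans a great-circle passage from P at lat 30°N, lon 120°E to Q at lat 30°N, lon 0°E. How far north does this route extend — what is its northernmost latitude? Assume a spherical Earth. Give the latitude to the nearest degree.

≈ 49°N

The great circle lies in the plane with unit normal n̂ = (p₁ × p₂)/|p₁ × p₂|.
Here n̂_z ≈ -0.655; the vertex latitude is φ_max = arccos|n̂_z| ≈ 49.1°.
Check via Clairaut: cos φ_max = |cos φ₁| · sin C = cos(30.0°)·sin(49.1°) ≈ 0.655, again giving ≈ 49.1°.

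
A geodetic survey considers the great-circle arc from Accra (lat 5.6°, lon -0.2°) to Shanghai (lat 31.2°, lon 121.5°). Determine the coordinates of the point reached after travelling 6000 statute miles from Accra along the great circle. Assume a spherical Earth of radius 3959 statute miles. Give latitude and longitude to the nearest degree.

≈ lat 38°, lon 90°

Convert each endpoint to a unit vector on the sphere (x = cos φ cos λ, y = cos φ sin λ, z = sin φ).
The central angle between the endpoints is δ = arccos(p₁·p₂) ≈ 1.979 rad (113.4°). The total great-circle distance is δ·R ≈ 1.979 × 3959 ≈ 7834 mi, so the target fraction is f = 6000/7834 ≈ 0.766.
Interpolate at f ≈ 0.766 with slerp weights a = sin((1−f)δ)/sin δ ≈ 0.487, b = sin(fδ)/sin δ ≈ 1.088.
p = a·p₁ + b·p₂ ≈ (-0.002, 0.792, 0.611); φ = arcsin(p_z) ≈ 37.66°, λ = atan2(p_y, p_x) ≈ 90.12°.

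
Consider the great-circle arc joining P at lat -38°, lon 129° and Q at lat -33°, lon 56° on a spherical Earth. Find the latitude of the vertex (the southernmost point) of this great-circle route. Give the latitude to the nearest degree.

≈ -42°

The great circle lies in the plane with unit normal n̂ = (p₁ × p₂)/|p₁ × p₂|.
Here n̂_z ≈ -0.744; the vertex latitude is φ_max = arccos|n̂_z| ≈ 41.9°.
Check via Clairaut: cos φ_max = |cos φ₁| · sin C = cos(38.0°)·sin(109.1°) ≈ 0.744, again giving ≈ 41.9°.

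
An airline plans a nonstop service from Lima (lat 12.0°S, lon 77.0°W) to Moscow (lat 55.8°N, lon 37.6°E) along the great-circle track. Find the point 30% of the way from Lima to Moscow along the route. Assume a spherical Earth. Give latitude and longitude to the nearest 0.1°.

≈ lat 16.4°N, lon 58.0°W

Convert each endpoint to a unit vector on the sphere (x = cos φ cos λ, y = cos φ sin λ, z = sin φ).
The central angle between the endpoints is δ = arccos(p₁·p₂) ≈ 1.983 rad (113.6°).
Interpolate at f = 0.30 with slerp weights a = sin((1−f)δ)/sin δ ≈ 1.073, b = sin(fδ)/sin δ ≈ 0.612.
p = a·p₁ + b·p₂ ≈ (0.509, -0.813, 0.283); φ = arcsin(p_z) ≈ 16.43°, λ = atan2(p_y, p_x) ≈ -57.98°.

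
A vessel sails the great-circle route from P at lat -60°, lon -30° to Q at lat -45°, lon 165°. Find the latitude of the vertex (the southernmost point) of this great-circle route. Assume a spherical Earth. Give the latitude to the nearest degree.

The great circle lies in the plane with unit normal n̂ = (p₁ × p₂)/|p₁ × p₂|.
Here n̂_z ≈ -0.095; the vertex latitude is φ_max = arccos|n̂_z| ≈ 84.5°.

≈ -85°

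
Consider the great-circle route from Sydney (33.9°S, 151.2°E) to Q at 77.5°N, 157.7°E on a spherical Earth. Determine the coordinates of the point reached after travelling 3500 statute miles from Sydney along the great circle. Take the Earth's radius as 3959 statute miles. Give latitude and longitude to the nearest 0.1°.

≈ 16.7°N, 152.4°E

The haversine formula gives a central angle δ ≈ 1.946 rad (111.5°) between the endpoints. The total great-circle distance is δ·R ≈ 1.946 × 3959 ≈ 7702 mi, so the target fraction is f = 3500/7702 ≈ 0.454.
Interpolate at f ≈ 0.454 with slerp weights a = sin((1−f)δ)/sin δ ≈ 0.938, b = sin(fδ)/sin δ ≈ 0.831.
p = a·p₁ + b·p₂ ≈ (-0.849, 0.443, 0.288); φ = arcsin(p_z) ≈ 16.74°, λ = atan2(p_y, p_x) ≈ 152.42°.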